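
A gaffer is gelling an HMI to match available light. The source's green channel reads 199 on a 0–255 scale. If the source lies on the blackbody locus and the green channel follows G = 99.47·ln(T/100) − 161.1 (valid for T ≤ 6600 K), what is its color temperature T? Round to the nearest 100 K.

3700 K

ln t = (199 + 161.1) / 99.47 = 3.6202.
t = e^3.6202 = 37.345.
T = 100·t = 3734 K → 3700 K to the nearest 100 K.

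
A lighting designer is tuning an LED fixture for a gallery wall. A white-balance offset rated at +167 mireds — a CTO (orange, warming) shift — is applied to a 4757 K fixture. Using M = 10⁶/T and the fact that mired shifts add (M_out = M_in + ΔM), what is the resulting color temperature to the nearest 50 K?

M_in = 10⁶/4757 = 210.22 mireds.
M_out = 210.22 + (+167) = 377.22 mireds.
T_out = 10⁶/377.22 = 2651.0 K → 2650 K.

2650 K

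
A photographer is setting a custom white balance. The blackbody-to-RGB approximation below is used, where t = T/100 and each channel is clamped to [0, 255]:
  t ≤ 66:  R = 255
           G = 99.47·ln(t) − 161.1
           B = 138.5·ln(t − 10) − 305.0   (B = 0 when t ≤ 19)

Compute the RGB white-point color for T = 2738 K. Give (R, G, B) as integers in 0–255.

t = 2738/100 = 27.38; the t ≤ 66 branch applies.
R = 255 by definition for t ≤ 66.
G = 99.47·ln 27.38 − 161.1 = 99.47·3.3098 − 161.1 = 168.127.
B = 138.5·ln(27.38 − 10) − 305.0 = 138.5·ln 17.38 − 305.0 = 138.5·2.8553 − 305.0 = 90.462.
Rounded: (255, 168, 90).

(255, 168, 90)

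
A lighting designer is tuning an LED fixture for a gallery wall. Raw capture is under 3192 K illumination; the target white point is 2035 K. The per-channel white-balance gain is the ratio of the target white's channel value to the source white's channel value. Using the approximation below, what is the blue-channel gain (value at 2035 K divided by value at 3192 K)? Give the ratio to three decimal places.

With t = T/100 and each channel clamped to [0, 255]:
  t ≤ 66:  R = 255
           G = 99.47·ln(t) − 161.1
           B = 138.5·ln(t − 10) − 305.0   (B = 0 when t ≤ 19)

0.152

At 3192 K (t = 31.92):
  B = 138.5·ln(31.92 − 10) − 305.0 = 138.5·ln 21.92 − 305.0 = 138.5·3.0874 − 305.0 = 122.605.
At 2035 K (t = 20.35):
  B = 138.5·ln(20.35 − 10) − 305.0 = 138.5·ln 10.35 − 305.0 = 138.5·2.3370 − 305.0 = 18.673.
Gain = 18.673 / 122.605 = 0.1523 → 0.152.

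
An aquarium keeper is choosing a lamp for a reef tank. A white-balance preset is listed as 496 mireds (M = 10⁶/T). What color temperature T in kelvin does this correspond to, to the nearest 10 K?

T = 10⁶ / 496 = 2016.13 K → 2020 K.

2020 K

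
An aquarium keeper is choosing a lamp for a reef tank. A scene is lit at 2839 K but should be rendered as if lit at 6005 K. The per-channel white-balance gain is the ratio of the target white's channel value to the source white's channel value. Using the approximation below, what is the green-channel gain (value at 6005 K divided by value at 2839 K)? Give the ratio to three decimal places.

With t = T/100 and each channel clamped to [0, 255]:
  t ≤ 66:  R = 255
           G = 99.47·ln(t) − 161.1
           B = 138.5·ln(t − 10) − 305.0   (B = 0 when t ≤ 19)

At 2839 K (t = 28.39):
  G = 99.47·ln 28.39 − 161.1 = 99.47·3.3460 − 161.1 = 171.730.
At 6005 K (t = 60.05):
  G = 99.47·ln 60.05 − 161.1 = 99.47·4.0952 − 161.1 = 246.247.
Gain = 246.247 / 171.730 = 1.4339 → 1.434.

1.434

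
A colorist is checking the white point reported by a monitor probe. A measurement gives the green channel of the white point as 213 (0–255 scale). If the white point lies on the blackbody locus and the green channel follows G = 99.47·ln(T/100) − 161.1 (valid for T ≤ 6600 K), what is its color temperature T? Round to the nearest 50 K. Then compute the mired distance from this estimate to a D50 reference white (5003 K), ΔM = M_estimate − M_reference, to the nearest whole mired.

ln t = (213 + 161.1) / 99.47 = 3.7609.
t = e^3.7609 = 42.989.
T = 100·t = 4299 K → 4300 K to the nearest 50 K.
M_estimate = 10⁶/4300 = 232.56; M_reference = 10⁶/5003 = 199.88.
ΔM = 232.56 − 199.88 = 32.68 → +33 mireds.

+33 mireds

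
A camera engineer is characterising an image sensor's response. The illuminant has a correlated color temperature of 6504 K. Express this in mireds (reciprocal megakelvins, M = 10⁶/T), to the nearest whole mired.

M = 10⁶ / 6504 = 153.752 → 154 mireds.

154 mireds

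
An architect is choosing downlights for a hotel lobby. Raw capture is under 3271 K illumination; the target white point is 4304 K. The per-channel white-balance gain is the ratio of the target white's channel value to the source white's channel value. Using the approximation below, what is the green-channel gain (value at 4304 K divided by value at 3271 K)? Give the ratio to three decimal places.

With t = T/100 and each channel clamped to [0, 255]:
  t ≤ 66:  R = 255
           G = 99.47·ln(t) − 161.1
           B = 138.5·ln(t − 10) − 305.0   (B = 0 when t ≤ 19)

At 3271 K (t = 32.71):
  G = 99.47·ln 32.71 − 161.1 = 99.47·3.4877 − 161.1 = 185.820.
At 4304 K (t = 43.04):
  G = 99.47·ln 43.04 − 161.1 = 99.47·3.7621 − 161.1 = 213.119.
Gain = 213.119 / 185.820 = 1.1469 → 1.147.

1.147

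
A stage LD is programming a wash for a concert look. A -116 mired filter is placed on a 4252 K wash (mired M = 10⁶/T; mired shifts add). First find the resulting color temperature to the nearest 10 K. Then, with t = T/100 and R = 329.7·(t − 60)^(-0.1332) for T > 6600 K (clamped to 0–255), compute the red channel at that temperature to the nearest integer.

M_in = 10⁶/4252 = 235.18; M_out = 235.18 + (-116) = 119.18.
T_out = 10⁶/119.18 = 8390.4 K → 8390 K; t = 83.9.
R = 329.7·(83.9 − 60)^(-0.1332) = 329.7·23.9^(-0.1332) = 329.7·0.65524 = 216.031.
Rounded: 216.

216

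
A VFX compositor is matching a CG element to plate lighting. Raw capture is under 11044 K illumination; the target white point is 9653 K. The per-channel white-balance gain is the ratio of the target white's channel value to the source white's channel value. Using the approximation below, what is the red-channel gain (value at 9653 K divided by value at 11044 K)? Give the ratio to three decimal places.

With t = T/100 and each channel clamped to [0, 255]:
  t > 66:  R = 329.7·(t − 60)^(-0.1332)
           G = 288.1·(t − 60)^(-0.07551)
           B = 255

1.044

At 11044 K (t = 110.44):
  R = 329.7·(110.44 − 60)^(-0.1332) = 329.7·50.44^(-0.1332) = 329.7·0.59319 = 195.573.
At 9653 K (t = 96.53):
  R = 329.7·(96.53 − 60)^(-0.1332) = 329.7·36.53^(-0.1332) = 329.7·0.61923 = 204.162.
Gain = 204.162 / 195.573 = 1.0439 → 1.044.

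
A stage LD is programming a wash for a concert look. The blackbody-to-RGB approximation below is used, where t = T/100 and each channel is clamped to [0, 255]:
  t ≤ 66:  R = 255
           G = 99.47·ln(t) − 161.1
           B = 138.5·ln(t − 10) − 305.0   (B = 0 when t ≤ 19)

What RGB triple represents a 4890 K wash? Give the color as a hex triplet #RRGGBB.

t = 4890/100 = 48.9; the t ≤ 66 branch applies.
R = 255 by definition for t ≤ 66.
G = 99.47·ln 48.9 − 161.1 = 99.47·3.8898 − 161.1 = 225.816.
B = 138.5·ln(48.9 − 10) − 305.0 = 138.5·ln 38.9 − 305.0 = 138.5·3.6610 − 305.0 = 202.048.
Rounded: (255, 226, 202).
In hex: #FFE2CA.

#FFE2CA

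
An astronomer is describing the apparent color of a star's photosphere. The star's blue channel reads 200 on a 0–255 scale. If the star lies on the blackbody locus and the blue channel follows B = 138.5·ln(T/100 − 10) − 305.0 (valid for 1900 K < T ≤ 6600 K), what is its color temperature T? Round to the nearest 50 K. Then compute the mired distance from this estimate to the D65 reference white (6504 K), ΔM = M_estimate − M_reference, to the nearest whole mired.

ln(t − 10) = (200 + 305.0) / 138.5 = 3.6462.
t − 10 = e^3.6462 = 38.329, so t = 48.329.
T = 100·t = 4833 K → 4850 K to the nearest 50 K.
M_estimate = 10⁶/4850 = 206.19; M_reference = 10⁶/6504 = 153.75.
ΔM = 206.19 − 153.75 = 52.43 → +52 mireds.

+52 mireds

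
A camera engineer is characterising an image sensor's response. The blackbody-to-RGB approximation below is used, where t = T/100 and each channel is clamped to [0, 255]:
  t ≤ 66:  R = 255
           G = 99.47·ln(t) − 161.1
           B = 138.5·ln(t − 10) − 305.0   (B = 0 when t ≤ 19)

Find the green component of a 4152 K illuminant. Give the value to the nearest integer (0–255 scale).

t = 4152/100 = 41.52; the t ≤ 66 branch applies.
G = 99.47·ln 41.52 − 161.1 = 99.47·3.7262 − 161.1 = 209.543.
Rounded: 210.

210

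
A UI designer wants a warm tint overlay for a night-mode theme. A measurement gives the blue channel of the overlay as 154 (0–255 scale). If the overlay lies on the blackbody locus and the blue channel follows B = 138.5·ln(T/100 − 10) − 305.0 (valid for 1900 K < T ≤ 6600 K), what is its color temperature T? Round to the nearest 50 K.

3750 K

ln(t − 10) = (154 + 305.0) / 138.5 = 3.3141.
t − 10 = e^3.3141 = 27.497, so t = 37.497.
T = 100·t = 3750 K → 3750 K to the nearest 50 K.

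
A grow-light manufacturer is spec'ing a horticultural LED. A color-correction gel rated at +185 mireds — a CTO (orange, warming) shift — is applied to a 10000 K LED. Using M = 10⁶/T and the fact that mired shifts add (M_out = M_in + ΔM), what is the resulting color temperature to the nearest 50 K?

M_in = 10⁶/10000 = 100.00 mireds.
M_out = 100.00 + (+185) = 285.00 mireds.
T_out = 10⁶/285.00 = 3508.8 K → 3500 K.

3500 K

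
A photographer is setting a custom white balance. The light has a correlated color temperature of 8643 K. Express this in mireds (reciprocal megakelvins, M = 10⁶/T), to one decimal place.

M = 10⁶ / 8643 = 115.701 → 115.7 mireds.

115.7 mireds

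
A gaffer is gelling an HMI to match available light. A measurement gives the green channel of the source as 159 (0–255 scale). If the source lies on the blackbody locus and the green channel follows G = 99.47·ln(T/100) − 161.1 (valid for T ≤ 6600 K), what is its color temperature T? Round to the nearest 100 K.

2500 K

ln t = (159 + 161.1) / 99.47 = 3.2181.
t = e^3.2181 = 24.980.
T = 100·t = 2498 K → 2500 K to the nearest 100 K.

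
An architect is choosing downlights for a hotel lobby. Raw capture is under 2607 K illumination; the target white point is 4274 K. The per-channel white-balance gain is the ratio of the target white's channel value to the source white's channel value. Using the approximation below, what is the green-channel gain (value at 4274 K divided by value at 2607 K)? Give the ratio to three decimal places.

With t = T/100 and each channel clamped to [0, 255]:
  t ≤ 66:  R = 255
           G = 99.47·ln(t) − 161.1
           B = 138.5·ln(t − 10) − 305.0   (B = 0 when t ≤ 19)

At 2607 K (t = 26.07):
  G = 99.47·ln 26.07 − 161.1 = 99.47·3.2608 − 161.1 = 163.250.
At 4274 K (t = 42.74):
  G = 99.47·ln 42.74 − 161.1 = 99.47·3.7551 − 161.1 = 212.423.
Gain = 212.423 / 163.250 = 1.3012 → 1.301.

1.301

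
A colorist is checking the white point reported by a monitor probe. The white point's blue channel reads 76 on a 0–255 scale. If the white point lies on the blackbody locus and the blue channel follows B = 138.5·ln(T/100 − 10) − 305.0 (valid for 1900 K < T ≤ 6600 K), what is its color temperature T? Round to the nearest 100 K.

2600 K

ln(t − 10) = (76 + 305.0) / 138.5 = 2.7509.
t − 10 = e^2.7509 = 15.657, so t = 25.657.
T = 100·t = 2566 K → 2600 K to the nearest 100 K.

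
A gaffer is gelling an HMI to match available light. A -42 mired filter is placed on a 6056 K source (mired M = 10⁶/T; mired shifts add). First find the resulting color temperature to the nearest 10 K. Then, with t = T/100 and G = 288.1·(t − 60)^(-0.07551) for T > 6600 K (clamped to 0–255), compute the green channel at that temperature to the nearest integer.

229

M_in = 10⁶/6056 = 165.13; M_out = 165.13 + (-42) = 123.13.
T_out = 10⁶/123.13 = 8121.8 K → 8120 K; t = 81.2.
G = 288.1·(81.2 − 60)^(-0.07551) = 288.1·21.2^(-0.07551) = 288.1·0.79405 = 228.766.
Rounded: 229.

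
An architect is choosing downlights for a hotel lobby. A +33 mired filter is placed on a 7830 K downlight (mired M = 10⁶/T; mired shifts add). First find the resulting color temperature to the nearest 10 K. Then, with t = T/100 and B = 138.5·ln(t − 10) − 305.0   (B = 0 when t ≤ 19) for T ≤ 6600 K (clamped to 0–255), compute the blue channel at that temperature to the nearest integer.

243

M_in = 10⁶/7830 = 127.71; M_out = 127.71 + (+33) = 160.71.
T_out = 10⁶/160.71 = 6222.2 K → 6220 K; t = 62.2.
B = 138.5·ln(62.2 − 10) − 305.0 = 138.5·ln 52.2 − 305.0 = 138.5·3.9551 − 305.0 = 242.779.
Rounded: 243.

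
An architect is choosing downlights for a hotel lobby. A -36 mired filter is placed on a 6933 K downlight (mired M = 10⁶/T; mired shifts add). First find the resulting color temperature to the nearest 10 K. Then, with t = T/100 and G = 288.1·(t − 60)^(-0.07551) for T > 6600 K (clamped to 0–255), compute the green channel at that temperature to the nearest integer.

M_in = 10⁶/6933 = 144.24; M_out = 144.24 + (-36) = 108.24.
T_out = 10⁶/108.24 = 9238.9 K → 9240 K; t = 92.4.
G = 288.1·(92.4 − 60)^(-0.07551) = 288.1·32.4^(-0.07551) = 288.1·0.76902 = 221.555.
Rounded: 222.

222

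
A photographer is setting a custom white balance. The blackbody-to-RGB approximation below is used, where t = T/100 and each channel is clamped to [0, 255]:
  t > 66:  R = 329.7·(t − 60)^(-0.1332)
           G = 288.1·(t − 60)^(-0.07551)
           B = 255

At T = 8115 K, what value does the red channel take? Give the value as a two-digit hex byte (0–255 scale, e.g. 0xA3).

t = 8115/100 = 81.15; the t > 66 branch applies.
R = 329.7·(81.15 − 60)^(-0.1332) = 329.7·21.15^(-0.1332) = 329.7·0.66599 = 219.577.
Rounded: 220; in hex, 0xDC.

0xDC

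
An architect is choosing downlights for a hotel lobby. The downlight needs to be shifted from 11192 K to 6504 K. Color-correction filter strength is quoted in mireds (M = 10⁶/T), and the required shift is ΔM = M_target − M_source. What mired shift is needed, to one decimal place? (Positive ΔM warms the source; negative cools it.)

+64.4 mireds

M_source = 10⁶/11192 = 89.350; M_target = 10⁶/6504 = 153.752.
ΔM = 153.752 − 89.350 = 64.402 → +64.4 mireds, a warming shift.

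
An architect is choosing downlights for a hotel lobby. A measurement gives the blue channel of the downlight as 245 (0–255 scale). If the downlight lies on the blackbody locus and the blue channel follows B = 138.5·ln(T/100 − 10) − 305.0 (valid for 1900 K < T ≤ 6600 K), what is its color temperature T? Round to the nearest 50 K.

6300 K

ln(t − 10) = (245 + 305.0) / 138.5 = 3.9711.
t − 10 = e^3.9711 = 53.044, so t = 63.044.
T = 100·t = 6304 K → 6300 K to the nearest 50 K.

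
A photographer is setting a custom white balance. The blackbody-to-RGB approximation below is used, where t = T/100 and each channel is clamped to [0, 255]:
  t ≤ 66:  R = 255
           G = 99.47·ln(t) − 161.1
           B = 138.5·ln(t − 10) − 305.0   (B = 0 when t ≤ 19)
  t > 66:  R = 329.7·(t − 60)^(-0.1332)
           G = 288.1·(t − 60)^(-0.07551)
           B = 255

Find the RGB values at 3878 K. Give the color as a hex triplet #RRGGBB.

#FFCBA0

t = 3878/100 = 38.78; the t ≤ 66 branch applies.
R = 255 by definition for t ≤ 66.
G = 99.47·ln 38.78 − 161.1 = 99.47·3.6579 − 161.1 = 202.752.
B = 138.5·ln(38.78 − 10) − 305.0 = 138.5·ln 28.78 − 305.0 = 138.5·3.3597 − 305.0 = 160.316.
Rounded: (255, 203, 160).
In hex: #FFCBA0.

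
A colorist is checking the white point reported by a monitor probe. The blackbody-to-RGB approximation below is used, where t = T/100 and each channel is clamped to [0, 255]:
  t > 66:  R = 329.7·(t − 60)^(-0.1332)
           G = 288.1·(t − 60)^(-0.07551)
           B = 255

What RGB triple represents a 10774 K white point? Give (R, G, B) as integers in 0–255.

(197, 215, 255)

t = 10774/100 = 107.74; the t > 66 branch applies.
R = 329.7·(107.74 − 60)^(-0.1332) = 329.7·47.74^(-0.1332) = 329.7·0.59755 = 197.012.
G = 288.1·(107.74 − 60)^(-0.07551) = 288.1·47.74^(-0.07551) = 288.1·0.74684 = 215.165.
B = 255 by definition for t > 66.
Rounded: (197, 215, 255).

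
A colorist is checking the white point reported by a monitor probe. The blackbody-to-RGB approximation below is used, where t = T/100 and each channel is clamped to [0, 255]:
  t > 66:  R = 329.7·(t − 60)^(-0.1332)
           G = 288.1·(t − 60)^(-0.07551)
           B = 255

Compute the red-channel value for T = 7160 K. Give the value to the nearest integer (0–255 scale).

t = 7160/100 = 71.6; the t > 66 branch applies.
R = 329.7·(71.6 − 60)^(-0.1332) = 329.7·11.6^(-0.1332) = 329.7·0.72146 = 237.866.
Rounded: 238.

238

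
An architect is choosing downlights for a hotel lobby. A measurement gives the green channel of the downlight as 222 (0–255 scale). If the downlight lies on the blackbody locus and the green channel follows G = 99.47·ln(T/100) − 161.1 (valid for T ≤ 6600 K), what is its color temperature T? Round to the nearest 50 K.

4700 K

ln t = (222 + 161.1) / 99.47 = 3.8514.
t = e^3.8514 = 47.059.
T = 100·t = 4706 K → 4700 K to the nearest 50 K.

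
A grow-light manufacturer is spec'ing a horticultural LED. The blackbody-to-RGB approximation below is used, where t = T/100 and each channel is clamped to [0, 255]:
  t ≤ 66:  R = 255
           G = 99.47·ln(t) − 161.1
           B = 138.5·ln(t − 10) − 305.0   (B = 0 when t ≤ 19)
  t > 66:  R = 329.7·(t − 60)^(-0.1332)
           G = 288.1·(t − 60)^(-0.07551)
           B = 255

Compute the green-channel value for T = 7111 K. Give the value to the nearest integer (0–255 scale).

t = 7111/100 = 71.11; the t > 66 branch applies.
G = 288.1·(71.11 − 60)^(-0.07551) = 288.1·11.11^(-0.07551) = 288.1·0.83375 = 240.205.
Rounded: 240.

240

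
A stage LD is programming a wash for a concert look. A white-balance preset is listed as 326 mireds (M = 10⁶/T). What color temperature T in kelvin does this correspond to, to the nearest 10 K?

3070 K

T = 10⁶ / 326 = 3067.48 K → 3070 K.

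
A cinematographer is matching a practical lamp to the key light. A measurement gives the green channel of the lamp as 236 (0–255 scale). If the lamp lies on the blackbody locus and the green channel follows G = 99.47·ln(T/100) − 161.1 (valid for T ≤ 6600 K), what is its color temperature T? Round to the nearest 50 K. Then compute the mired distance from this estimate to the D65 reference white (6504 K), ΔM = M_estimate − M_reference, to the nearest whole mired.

ln t = (236 + 161.1) / 99.47 = 3.9922.
t = e^3.9922 = 54.172.
T = 100·t = 5417 K → 5400 K to the nearest 50 K.
M_estimate = 10⁶/5400 = 185.19; M_reference = 10⁶/6504 = 153.75.
ΔM = 185.19 − 153.75 = 31.43 → +31 mireds.

+31 mireds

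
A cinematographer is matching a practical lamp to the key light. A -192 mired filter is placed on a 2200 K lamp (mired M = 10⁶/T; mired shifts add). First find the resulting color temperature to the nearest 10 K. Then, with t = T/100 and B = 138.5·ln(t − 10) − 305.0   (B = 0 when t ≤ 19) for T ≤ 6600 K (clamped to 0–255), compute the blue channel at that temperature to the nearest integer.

157

M_in = 10⁶/2200 = 454.55; M_out = 454.55 + (-192) = 262.55.
T_out = 10⁶/262.55 = 3808.9 K → 3810 K; t = 38.1.
B = 138.5·ln(38.1 − 10) − 305.0 = 138.5·ln 28.1 − 305.0 = 138.5·3.3358 − 305.0 = 157.004.
Rounded: 157.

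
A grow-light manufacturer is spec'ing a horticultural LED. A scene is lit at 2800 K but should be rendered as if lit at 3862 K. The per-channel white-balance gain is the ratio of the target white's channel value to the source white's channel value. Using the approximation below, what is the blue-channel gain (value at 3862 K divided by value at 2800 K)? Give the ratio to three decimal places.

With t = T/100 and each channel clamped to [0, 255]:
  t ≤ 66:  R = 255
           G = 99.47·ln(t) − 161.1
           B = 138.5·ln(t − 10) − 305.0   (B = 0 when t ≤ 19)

At 2800 K (t = 28):
  B = 138.5·ln(28 − 10) − 305.0 = 138.5·ln 18 − 305.0 = 138.5·2.8904 − 305.0 = 95.316.
At 3862 K (t = 38.62):
  B = 138.5·ln(38.62 − 10) − 305.0 = 138.5·ln 28.62 − 305.0 = 138.5·3.3541 − 305.0 = 159.544.
Gain = 159.544 / 95.316 = 1.6738 → 1.674.

1.674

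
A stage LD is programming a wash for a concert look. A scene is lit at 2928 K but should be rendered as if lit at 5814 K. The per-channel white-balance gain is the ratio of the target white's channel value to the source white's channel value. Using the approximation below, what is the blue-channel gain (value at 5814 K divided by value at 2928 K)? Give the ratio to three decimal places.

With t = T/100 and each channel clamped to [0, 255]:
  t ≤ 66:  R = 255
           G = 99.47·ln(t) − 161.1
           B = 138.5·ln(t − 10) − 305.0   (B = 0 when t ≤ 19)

2.209

At 2928 K (t = 29.28):
  B = 138.5·ln(29.28 − 10) − 305.0 = 138.5·ln 19.28 − 305.0 = 138.5·2.9591 − 305.0 = 104.831.
At 5814 K (t = 58.14):
  B = 138.5·ln(58.14 − 10) − 305.0 = 138.5·ln 48.14 − 305.0 = 138.5·3.8741 − 305.0 = 231.565.
Gain = 231.565 / 104.831 = 2.2089 → 2.209.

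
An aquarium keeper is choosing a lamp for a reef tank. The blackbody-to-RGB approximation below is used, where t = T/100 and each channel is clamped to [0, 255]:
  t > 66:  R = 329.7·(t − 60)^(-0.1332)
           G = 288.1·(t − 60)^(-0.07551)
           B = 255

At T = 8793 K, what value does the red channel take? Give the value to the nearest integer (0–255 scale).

212

t = 8793/100 = 87.93; the t > 66 branch applies.
R = 329.7·(87.93 − 60)^(-0.1332) = 329.7·27.93^(-0.1332) = 329.7·0.64178 = 211.593.
Rounded: 212.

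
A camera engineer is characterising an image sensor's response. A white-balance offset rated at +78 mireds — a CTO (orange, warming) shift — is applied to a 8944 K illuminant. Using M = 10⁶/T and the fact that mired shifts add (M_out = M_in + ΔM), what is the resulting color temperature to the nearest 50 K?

M_in = 10⁶/8944 = 111.81 mireds.
M_out = 111.81 + (+78) = 189.81 mireds.
T_out = 10⁶/189.81 = 5268.5 K → 5250 K.

5250 K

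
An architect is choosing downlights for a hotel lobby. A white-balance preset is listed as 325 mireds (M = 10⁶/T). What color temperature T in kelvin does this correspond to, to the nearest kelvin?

3077 K

T = 10⁶ / 325 = 3076.92 K → 3077 K.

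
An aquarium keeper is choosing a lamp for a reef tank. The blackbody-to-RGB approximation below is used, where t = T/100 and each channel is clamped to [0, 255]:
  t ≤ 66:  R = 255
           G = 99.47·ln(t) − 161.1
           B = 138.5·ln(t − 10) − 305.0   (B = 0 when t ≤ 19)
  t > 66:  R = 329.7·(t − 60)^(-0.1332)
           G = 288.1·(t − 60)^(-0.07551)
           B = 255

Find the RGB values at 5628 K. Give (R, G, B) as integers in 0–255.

(255, 240, 226)

t = 5628/100 = 56.28; the t ≤ 66 branch applies.
R = 255 by definition for t ≤ 66.
G = 99.47·ln 56.28 − 161.1 = 99.47·4.0303 − 161.1 = 239.798.
B = 138.5·ln(56.28 − 10) − 305.0 = 138.5·ln 46.28 − 305.0 = 138.5·3.8347 − 305.0 = 226.107.
Rounded: (255, 240, 226).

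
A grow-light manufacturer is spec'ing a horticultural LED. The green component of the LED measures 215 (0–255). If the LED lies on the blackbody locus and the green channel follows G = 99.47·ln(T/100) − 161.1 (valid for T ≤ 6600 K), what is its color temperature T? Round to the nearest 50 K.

4400 K

ln t = (215 + 161.1) / 99.47 = 3.7810.
t = e^3.7810 = 43.862.
T = 100·t = 4386 K → 4400 K to the nearest 50 K.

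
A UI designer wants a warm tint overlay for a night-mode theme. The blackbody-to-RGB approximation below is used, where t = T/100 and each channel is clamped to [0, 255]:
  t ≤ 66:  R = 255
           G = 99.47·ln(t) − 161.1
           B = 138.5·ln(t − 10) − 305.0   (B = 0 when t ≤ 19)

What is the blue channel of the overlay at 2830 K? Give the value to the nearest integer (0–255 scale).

98

t = 2830/100 = 28.3; the t ≤ 66 branch applies.
B = 138.5·ln(28.3 − 10) − 305.0 = 138.5·ln 18.3 − 305.0 = 138.5·2.9069 − 305.0 = 97.606.
Rounded: 98.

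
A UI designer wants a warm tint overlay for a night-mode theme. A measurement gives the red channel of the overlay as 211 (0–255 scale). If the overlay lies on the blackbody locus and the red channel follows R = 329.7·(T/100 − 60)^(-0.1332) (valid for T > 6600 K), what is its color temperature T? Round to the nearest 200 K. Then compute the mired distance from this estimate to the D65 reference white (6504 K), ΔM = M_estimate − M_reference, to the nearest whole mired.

-40 mireds

(t − 60)^(-0.1332) = 211/329.7 = 0.63998.
t − 60 = 0.63998^(1/-0.1332) = 0.63998^(-7.508) = 28.525, so t = 88.525.
T = 100·t = 8853 K → 8800 K to the nearest 200 K.
M_estimate = 10⁶/8800 = 113.64; M_reference = 10⁶/6504 = 153.75.
ΔM = 113.64 − 153.75 = -40.12 → -40 mireds.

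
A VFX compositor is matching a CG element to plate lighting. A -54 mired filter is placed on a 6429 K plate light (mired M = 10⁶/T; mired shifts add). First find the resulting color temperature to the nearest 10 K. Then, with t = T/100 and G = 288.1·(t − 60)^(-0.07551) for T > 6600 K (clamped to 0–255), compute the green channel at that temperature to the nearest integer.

M_in = 10⁶/6429 = 155.55; M_out = 155.55 + (-54) = 101.55.
T_out = 10⁶/101.55 = 9847.8 K → 9850 K; t = 98.5.
G = 288.1·(98.5 − 60)^(-0.07551) = 288.1·38.5^(-0.07551) = 288.1·0.75907 = 218.688.
Rounded: 219.

219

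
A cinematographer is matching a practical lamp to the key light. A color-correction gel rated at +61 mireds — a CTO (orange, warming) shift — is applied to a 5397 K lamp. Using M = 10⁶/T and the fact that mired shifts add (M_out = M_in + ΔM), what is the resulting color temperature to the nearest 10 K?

4060 K

M_in = 10⁶/5397 = 185.29 mireds.
M_out = 185.29 + (+61) = 246.29 mireds.
T_out = 10⁶/246.29 = 4060.3 K → 4060 K.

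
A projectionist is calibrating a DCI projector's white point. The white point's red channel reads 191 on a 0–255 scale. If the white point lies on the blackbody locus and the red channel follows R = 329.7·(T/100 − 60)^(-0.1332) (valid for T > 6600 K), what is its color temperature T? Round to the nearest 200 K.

12000 K

(t − 60)^(-0.1332) = 191/329.7 = 0.57931.
t − 60 = 0.57931^(1/-0.1332) = 0.57931^(-7.508) = 60.245, so t = 120.245.
T = 100·t = 12025 K → 12000 K to the nearest 200 K.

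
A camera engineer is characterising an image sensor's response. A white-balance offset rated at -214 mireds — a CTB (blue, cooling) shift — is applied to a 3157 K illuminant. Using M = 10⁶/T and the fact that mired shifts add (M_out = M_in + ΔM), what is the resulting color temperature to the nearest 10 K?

9730 K

M_in = 10⁶/3157 = 316.76 mireds.
M_out = 316.76 + (-214) = 102.76 mireds.
T_out = 10⁶/102.76 = 9731.8 K → 9730 K.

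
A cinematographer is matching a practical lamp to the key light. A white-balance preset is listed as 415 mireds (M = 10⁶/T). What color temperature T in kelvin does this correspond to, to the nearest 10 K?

T = 10⁶ / 415 = 2409.64 K → 2410 K.

2410 K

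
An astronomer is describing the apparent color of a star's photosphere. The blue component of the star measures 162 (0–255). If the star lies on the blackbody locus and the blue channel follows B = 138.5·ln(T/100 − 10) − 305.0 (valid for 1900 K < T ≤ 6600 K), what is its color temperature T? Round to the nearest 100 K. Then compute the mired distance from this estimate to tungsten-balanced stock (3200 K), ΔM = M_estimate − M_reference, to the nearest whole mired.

ln(t − 10) = (162 + 305.0) / 138.5 = 3.3718.
t − 10 = e^3.3718 = 29.132, so t = 39.132.
T = 100·t = 3913 K → 3900 K to the nearest 100 K.
M_estimate = 10⁶/3900 = 256.41; M_reference = 10⁶/3200 = 312.50.
ΔM = 256.41 − 312.50 = -56.09 → -56 mireds.

-56 mireds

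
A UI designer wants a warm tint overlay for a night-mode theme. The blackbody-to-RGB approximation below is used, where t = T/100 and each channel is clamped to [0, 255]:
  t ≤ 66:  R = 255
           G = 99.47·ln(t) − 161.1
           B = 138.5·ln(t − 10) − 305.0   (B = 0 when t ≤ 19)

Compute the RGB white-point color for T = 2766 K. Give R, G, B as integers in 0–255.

R=255, G=169, B=93

t = 2766/100 = 27.66; the t ≤ 66 branch applies.
R = 255 by definition for t ≤ 66.
G = 99.47·ln 27.66 − 161.1 = 99.47·3.3200 − 161.1 = 169.139.
B = 138.5·ln(27.66 − 10) − 305.0 = 138.5·ln 17.66 − 305.0 = 138.5·2.8713 − 305.0 = 92.675.
Rounded: (255, 169, 93).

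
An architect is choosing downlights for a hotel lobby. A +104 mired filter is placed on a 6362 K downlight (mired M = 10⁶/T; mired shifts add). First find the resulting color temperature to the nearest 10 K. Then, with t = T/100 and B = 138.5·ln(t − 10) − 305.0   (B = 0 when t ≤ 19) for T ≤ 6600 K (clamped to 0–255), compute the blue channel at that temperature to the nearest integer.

158

M_in = 10⁶/6362 = 157.18; M_out = 157.18 + (+104) = 261.18.
T_out = 10⁶/261.18 = 3828.7 K → 3830 K; t = 38.3.
B = 138.5·ln(38.3 − 10) − 305.0 = 138.5·ln 28.3 − 305.0 = 138.5·3.3429 − 305.0 = 157.986.
Rounded: 158.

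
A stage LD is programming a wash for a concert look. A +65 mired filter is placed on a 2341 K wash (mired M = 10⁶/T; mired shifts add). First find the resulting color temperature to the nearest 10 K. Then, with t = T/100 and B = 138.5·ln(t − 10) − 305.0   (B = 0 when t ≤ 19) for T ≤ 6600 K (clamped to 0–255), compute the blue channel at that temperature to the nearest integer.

18

M_in = 10⁶/2341 = 427.17; M_out = 427.17 + (+65) = 492.17.
T_out = 10⁶/492.17 = 2031.8 K → 2030 K; t = 20.3.
B = 138.5·ln(20.3 − 10) − 305.0 = 138.5·ln 10.3 − 305.0 = 138.5·2.3321 − 305.0 = 18.002.
Rounded: 18.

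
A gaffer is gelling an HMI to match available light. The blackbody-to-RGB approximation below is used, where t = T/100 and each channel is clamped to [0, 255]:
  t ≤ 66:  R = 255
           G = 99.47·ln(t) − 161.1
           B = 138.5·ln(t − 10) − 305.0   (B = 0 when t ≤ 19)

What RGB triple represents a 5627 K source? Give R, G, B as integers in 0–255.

t = 5627/100 = 56.27; the t ≤ 66 branch applies.
R = 255 by definition for t ≤ 66.
G = 99.47·ln 56.27 − 161.1 = 99.47·4.0302 − 161.1 = 239.780.
B = 138.5·ln(56.27 − 10) − 305.0 = 138.5·ln 46.27 − 305.0 = 138.5·3.8345 − 305.0 = 226.077.
Rounded: (255, 240, 226).

R=255, G=240, B=226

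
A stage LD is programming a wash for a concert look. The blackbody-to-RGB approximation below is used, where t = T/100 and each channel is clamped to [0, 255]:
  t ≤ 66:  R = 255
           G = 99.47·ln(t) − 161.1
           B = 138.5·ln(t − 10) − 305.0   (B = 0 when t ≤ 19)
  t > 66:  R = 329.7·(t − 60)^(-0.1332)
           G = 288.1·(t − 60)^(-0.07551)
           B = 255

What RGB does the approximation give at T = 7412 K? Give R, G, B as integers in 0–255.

R=232, G=236, B=255

t = 7412/100 = 74.12; the t > 66 branch applies.
R = 329.7·(74.12 − 60)^(-0.1332) = 329.7·14.12^(-0.1332) = 329.7·0.70282 = 231.719.
G = 288.1·(74.12 − 60)^(-0.07551) = 288.1·14.12^(-0.07551) = 288.1·0.81880 = 235.895.
B = 255 by definition for t > 66.
Rounded: (232, 236, 255).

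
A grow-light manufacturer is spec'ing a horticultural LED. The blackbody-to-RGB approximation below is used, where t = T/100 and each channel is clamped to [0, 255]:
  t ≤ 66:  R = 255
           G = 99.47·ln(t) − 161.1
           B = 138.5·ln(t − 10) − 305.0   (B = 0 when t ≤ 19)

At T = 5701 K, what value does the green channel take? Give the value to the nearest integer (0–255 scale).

t = 5701/100 = 57.01; the t ≤ 66 branch applies.
G = 99.47·ln 57.01 − 161.1 = 99.47·4.0432 − 161.1 = 241.080.
Rounded: 241.

241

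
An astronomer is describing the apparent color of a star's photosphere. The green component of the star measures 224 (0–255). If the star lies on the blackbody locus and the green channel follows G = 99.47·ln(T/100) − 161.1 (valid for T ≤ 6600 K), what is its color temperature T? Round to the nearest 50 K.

4800 K

ln t = (224 + 161.1) / 99.47 = 3.8715.
t = e^3.8715 = 48.015.
T = 100·t = 4802 K → 4800 K to the nearest 50 K.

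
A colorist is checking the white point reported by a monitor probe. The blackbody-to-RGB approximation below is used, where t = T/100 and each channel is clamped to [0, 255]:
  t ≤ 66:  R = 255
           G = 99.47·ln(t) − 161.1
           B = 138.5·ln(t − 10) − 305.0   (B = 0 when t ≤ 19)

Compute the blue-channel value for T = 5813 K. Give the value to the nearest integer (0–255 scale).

232

t = 5813/100 = 58.13; the t ≤ 66 branch applies.
B = 138.5·ln(58.13 − 10) − 305.0 = 138.5·ln 48.13 − 305.0 = 138.5·3.8739 − 305.0 = 231.536.
Rounded: 232.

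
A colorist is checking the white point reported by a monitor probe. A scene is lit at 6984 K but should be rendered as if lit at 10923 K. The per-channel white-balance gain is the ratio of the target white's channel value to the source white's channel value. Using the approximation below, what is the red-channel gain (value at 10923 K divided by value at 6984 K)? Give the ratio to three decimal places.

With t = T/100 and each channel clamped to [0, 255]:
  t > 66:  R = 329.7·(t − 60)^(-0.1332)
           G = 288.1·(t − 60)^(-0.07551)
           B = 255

0.807

At 6984 K (t = 69.84):
  R = 329.7·(69.84 − 60)^(-0.1332) = 329.7·9.84^(-0.1332) = 329.7·0.73745 = 243.138.
At 10923 K (t = 109.23):
  R = 329.7·(109.23 − 60)^(-0.1332) = 329.7·49.23^(-0.1332) = 329.7·0.59511 = 196.207.
Gain = 196.207 / 243.138 = 0.8070 → 0.807.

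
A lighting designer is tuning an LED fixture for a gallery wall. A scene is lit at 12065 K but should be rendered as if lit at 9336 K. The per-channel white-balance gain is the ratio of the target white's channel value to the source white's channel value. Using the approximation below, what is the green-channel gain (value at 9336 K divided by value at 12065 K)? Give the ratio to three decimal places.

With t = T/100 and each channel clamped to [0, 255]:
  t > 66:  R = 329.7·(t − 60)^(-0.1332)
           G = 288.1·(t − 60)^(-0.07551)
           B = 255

1.046

At 12065 K (t = 120.65):
  G = 288.1·(120.65 − 60)^(-0.07551) = 288.1·60.65^(-0.07551) = 288.1·0.73346 = 211.311.
At 9336 K (t = 93.36):
  G = 288.1·(93.36 − 60)^(-0.07551) = 288.1·33.36^(-0.07551) = 288.1·0.76733 = 221.067.
Gain = 221.067 / 211.311 = 1.0462 → 1.046.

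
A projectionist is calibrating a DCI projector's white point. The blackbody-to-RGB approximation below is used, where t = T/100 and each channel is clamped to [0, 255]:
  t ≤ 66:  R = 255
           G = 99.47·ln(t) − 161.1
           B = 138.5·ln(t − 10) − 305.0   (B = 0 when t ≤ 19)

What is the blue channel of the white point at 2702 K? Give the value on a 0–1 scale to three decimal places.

0.343

t = 2702/100 = 27.02; the t ≤ 66 branch applies.
B = 138.5·ln(27.02 − 10) − 305.0 = 138.5·ln 17.02 − 305.0 = 138.5·2.8344 − 305.0 = 87.563.
On a 0–1 scale: 87.563/255 = 0.3434 → 0.343.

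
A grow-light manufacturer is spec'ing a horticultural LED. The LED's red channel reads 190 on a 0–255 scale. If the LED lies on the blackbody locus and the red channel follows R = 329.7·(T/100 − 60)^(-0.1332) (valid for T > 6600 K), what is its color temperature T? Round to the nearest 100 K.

12300 K

(t − 60)^(-0.1332) = 190/329.7 = 0.57628.
t − 60 = 0.57628^(1/-0.1332) = 0.57628^(-7.508) = 62.667, so t = 122.667.
T = 100·t = 12267 K → 12300 K to the nearest 100 K.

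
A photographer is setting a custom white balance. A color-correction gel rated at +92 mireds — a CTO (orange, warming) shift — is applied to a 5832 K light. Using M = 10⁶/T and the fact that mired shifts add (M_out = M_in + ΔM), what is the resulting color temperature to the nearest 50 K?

M_in = 10⁶/5832 = 171.47 mireds.
M_out = 171.47 + (+92) = 263.47 mireds.
T_out = 10⁶/263.47 = 3795.5 K → 3800 K.

3800 K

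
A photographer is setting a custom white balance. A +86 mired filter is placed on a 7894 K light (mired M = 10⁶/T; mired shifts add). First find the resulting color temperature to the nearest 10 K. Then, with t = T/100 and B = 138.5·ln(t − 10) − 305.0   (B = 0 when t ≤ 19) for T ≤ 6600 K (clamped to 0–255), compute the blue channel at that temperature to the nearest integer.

M_in = 10⁶/7894 = 126.68; M_out = 126.68 + (+86) = 212.68.
T_out = 10⁶/212.68 = 4701.9 K → 4700 K; t = 47.
B = 138.5·ln(47 − 10) − 305.0 = 138.5·ln 37 − 305.0 = 138.5·3.6109 − 305.0 = 195.112.
Rounded: 195.

195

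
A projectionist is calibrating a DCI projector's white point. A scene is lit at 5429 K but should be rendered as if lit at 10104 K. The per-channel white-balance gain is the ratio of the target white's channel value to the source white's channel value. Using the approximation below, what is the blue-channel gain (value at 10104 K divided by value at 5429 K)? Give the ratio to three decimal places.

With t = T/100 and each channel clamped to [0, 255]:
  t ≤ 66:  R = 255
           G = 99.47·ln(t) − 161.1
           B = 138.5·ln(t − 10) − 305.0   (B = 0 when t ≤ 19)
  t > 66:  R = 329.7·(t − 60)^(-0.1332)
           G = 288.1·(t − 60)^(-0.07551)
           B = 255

At 5429 K (t = 54.29):
  B = 138.5·ln(54.29 − 10) − 305.0 = 138.5·ln 44.29 − 305.0 = 138.5·3.7908 − 305.0 = 220.020.
At 10104 K (t = 101.04):
  B = 255 by definition for t > 66.
Gain = 255.000 / 220.020 = 1.1590 → 1.159.

1.159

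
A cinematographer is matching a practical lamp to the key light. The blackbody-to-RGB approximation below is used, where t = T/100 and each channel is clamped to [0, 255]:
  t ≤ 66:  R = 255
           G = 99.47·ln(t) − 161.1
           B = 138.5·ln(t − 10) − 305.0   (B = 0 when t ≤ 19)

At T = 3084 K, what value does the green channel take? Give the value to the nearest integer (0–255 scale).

t = 3084/100 = 30.84; the t ≤ 66 branch applies.
G = 99.47·ln 30.84 − 161.1 = 99.47·3.4288 − 161.1 = 179.964.
Rounded: 180.

180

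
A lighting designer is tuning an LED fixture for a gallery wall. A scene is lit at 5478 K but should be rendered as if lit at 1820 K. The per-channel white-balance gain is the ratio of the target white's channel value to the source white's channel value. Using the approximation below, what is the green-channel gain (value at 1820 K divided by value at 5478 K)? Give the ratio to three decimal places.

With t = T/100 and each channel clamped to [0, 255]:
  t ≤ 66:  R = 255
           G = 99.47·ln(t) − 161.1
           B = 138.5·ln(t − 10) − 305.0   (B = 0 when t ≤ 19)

0.538

At 5478 K (t = 54.78):
  G = 99.47·ln 54.78 − 161.1 = 99.47·4.0033 − 161.1 = 237.111.
At 1820 K (t = 18.2):
  G = 99.47·ln 18.2 − 161.1 = 99.47·2.9014 − 161.1 = 127.504.
Gain = 127.504 / 237.111 = 0.5377 → 0.538.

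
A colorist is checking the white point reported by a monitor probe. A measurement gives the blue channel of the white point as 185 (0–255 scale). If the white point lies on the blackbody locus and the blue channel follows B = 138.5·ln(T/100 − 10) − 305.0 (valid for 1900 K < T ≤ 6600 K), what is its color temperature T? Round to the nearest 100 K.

4400 K

ln(t − 10) = (185 + 305.0) / 138.5 = 3.5379.
t − 10 = e^3.5379 = 34.395, so t = 44.395.
T = 100·t = 4439 K → 4400 K to the nearest 100 K.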